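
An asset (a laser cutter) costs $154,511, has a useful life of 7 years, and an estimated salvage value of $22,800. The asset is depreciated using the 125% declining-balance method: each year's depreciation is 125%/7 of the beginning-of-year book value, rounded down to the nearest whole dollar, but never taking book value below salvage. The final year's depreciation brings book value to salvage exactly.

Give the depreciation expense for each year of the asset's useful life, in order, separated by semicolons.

Depreciable base = $154,511 − $22,800 = $131,711.
Year 1: ⌊$154,511 × 125%/7⌋ = $27,591. Book value $126,920.
Year 2: ⌊$126,920 × 125%/7⌋ = $22,664. Book value $104,256.
Year 3: ⌊$104,256 × 125%/7⌋ = $18,617. Book value $85,639.
Year 4: ⌊$85,639 × 125%/7⌋ = $15,292. Book value $70,347.
Year 5: ⌊$70,347 × 125%/7⌋ = $12,561. Book value $57,786.
Year 6: ⌊$57,786 × 125%/7⌋ = $10,318. Book value $47,468.
Year 7 (final): $47,468 − $22,800 = $24,668. Book value $22,800.

$27,591; $22,664; $18,617; $15,292; $12,561; $10,318; $24,668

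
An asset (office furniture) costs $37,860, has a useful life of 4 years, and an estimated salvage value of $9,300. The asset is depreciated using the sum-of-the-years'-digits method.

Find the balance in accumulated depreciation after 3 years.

$25,704

Depreciable base = $37,860 − $9,300 = $28,560.
Sum of the years' digits = 4+3+2+1 = 10.
Year 1: $28,560 × 4/10 = $11,424. Book value $26,436.
Year 2: $28,560 × 3/10 = $8,568. Book value $17,868.
Year 3: $28,560 × 2/10 = $5,712. Book value $12,156.
Accumulated through year 3 = $37,860 − $12,156 = $25,704.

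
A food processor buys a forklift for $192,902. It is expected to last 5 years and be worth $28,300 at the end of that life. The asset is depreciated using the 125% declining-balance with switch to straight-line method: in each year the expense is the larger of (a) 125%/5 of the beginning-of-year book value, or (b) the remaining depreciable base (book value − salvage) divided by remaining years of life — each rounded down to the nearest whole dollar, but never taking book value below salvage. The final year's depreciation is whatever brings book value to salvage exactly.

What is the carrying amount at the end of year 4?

Depreciable base = $192,902 − $28,300 = $164,602.
Year 1: DB = ⌊$192,902 × 125%/5⌋ = $48,225; SL = ⌊$164,602/5⌋ = $32,920 → take DB $48,225. Book value $144,677.
Year 2: DB = ⌊$144,677 × 125%/5⌋ = $36,169; SL = ⌊$116,377/4⌋ = $29,094 → take DB $36,169. Book value $108,508.
Year 3: DB = ⌊$108,508 × 125%/5⌋ = $27,127; SL = ⌊$80,208/3⌋ = $26,736 → take DB $27,127. Book value $81,381.
Year 4: DB = ⌊$81,381 × 125%/5⌋ = $20,345; SL = ⌊$53,081/2⌋ = $26,540 → take SL $26,540. Book value $54,841.

$54,841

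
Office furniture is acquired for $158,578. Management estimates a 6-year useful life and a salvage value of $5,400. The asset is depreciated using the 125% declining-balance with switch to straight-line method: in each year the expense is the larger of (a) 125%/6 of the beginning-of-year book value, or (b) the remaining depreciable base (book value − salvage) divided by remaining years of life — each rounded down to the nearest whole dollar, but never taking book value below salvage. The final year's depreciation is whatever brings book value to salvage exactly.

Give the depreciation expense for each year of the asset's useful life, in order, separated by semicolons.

Depreciable base = $158,578 − $5,400 = $153,178.
Year 1: DB = ⌊$158,578 × 125%/6⌋ = $33,037; SL = ⌊$153,178/6⌋ = $25,529 → take DB $33,037. Book value $125,541.
Year 2: DB = ⌊$125,541 × 125%/6⌋ = $26,154; SL = ⌊$120,141/5⌋ = $24,028 → take DB $26,154. Book value $99,387.
Year 3: DB = ⌊$99,387 × 125%/6⌋ = $20,705; SL = ⌊$93,987/4⌋ = $23,496 → take SL $23,496. Book value $75,891.
Year 4: DB = ⌊$75,891 × 125%/6⌋ = $15,810; SL = ⌊$70,491/3⌋ = $23,497 → take SL $23,497. Book value $52,394.
Year 5: DB = ⌊$52,394 × 125%/6⌋ = $10,915; SL = ⌊$46,994/2⌋ = $23,497 → take SL $23,497. Book value $28,897.
Year 6 (final): $28,897 − $5,400 = $23,497. Book value $5,400.

$33,037; $26,154; $23,496; $23,497; $23,497; $23,497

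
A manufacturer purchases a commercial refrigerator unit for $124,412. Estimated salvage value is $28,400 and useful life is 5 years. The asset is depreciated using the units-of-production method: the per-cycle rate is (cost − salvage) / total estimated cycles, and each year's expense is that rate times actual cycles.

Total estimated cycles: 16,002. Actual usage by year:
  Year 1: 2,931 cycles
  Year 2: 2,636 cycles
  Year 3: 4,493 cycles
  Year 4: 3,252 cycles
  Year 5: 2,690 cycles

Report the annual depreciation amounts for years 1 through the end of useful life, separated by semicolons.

$17,586; $15,816; $26,958; $19,512; $16,140

Depreciable base = $124,412 − $28,400 = $96,012.
Rate = $96,012 / 16,002 cycles = $6 per cycle.
Year 1: 2,931 × $6 = $17,586. Book value $106,826.
Year 2: 2,636 × $6 = $15,816. Book value $91,010.
Year 3: 4,493 × $6 = $26,958. Book value $64,052.
Year 4: 3,252 × $6 = $19,512. Book value $44,540.
Year 5: 2,690 × $6 = $16,140. Book value $28,400.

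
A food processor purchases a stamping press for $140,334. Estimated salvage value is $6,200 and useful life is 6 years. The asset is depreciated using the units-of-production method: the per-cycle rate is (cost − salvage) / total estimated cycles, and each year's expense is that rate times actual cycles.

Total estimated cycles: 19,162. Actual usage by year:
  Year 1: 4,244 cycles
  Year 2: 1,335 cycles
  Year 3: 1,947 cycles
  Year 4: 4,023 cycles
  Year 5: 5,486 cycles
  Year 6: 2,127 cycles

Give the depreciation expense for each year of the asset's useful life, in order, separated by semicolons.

$29,708; $9,345; $13,629; $28,161; $38,402; $14,889

Depreciable base = $140,334 − $6,200 = $134,134.
Rate = $134,134 / 19,162 cycles = $7 per cycle.
Year 1: 4,244 × $7 = $29,708. Book value $110,626.
Year 2: 1,335 × $7 = $9,345. Book value $101,281.
Year 3: 1,947 × $7 = $13,629. Book value $87,652.
Year 4: 4,023 × $7 = $28,161. Book value $59,491.
Year 5: 5,486 × $7 = $38,402. Book value $21,089.
Year 6: 2,127 × $7 = $14,889. Book value $6,200.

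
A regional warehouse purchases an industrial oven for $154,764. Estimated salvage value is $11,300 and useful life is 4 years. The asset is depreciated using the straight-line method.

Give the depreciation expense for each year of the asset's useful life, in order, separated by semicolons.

Depreciable base = $154,764 − $11,300 = $143,464.
Annual expense = $143,464 / 4 = $35,866.
End of year 1: book value $118,898.
End of year 2: book value $83,032.
End of year 3: book value $47,166.
End of year 4: book value $11,300.

$35,866; $35,866; $35,866; $35,866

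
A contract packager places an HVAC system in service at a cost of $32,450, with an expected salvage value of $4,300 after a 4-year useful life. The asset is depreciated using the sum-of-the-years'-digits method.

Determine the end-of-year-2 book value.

$12,745

Depreciable base = $32,450 − $4,300 = $28,150.
Sum of the years' digits = 4+3+2+1 = 10.
Year 1: $28,150 × 4/10 = $11,260. Book value $21,190.
Year 2: $28,150 × 3/10 = $8,445. Book value $12,745.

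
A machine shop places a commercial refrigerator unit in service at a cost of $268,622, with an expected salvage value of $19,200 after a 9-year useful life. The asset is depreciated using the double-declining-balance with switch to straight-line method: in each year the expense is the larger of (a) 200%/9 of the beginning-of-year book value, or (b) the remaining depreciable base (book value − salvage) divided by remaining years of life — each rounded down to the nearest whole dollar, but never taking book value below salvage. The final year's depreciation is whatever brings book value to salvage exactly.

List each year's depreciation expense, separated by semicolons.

$59,693; $46,428; $36,111; $28,086; $21,845; $16,990; $13,423; $13,423; $13,423

Depreciable base = $268,622 − $19,200 = $249,422.
Year 1: DB = ⌊$268,622 × 200%/9⌋ = $59,693; SL = ⌊$249,422/9⌋ = $27,713 → take DB $59,693. Book value $208,929.
Year 2: DB = ⌊$208,929 × 200%/9⌋ = $46,428; SL = ⌊$189,729/8⌋ = $23,716 → take DB $46,428. Book value $162,501.
Year 3: DB = ⌊$162,501 × 200%/9⌋ = $36,111; SL = ⌊$143,301/7⌋ = $20,471 → take DB $36,111. Book value $126,390.
Year 4: DB = ⌊$126,390 × 200%/9⌋ = $28,086; SL = ⌊$107,190/6⌋ = $17,865 → take DB $28,086. Book value $98,304.
Year 5: DB = ⌊$98,304 × 200%/9⌋ = $21,845; SL = ⌊$79,104/5⌋ = $15,820 → take DB $21,845. Book value $76,459.
Year 6: DB = ⌊$76,459 × 200%/9⌋ = $16,990; SL = ⌊$57,259/4⌋ = $14,314 → take DB $16,990. Book value $59,469.
Year 7: DB = ⌊$59,469 × 200%/9⌋ = $13,215; SL = ⌊$40,269/3⌋ = $13,423 → take SL $13,423. Book value $46,046.
Year 8: DB = ⌊$46,046 × 200%/9⌋ = $10,232; SL = ⌊$26,846/2⌋ = $13,423 → take SL $13,423. Book value $32,623.
Year 9 (final): $32,623 − $19,200 = $13,423. Book value $19,200.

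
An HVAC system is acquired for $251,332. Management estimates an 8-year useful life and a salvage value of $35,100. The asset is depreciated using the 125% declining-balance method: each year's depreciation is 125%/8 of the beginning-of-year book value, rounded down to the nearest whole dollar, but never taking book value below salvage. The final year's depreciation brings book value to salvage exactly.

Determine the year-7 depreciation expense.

Depreciable base = $251,332 − $35,100 = $216,232.
Year 1: ⌊$251,332 × 125%/8⌋ = $39,270. Book value $212,062.
Year 2: ⌊$212,062 × 125%/8⌋ = $33,134. Book value $178,928.
Year 3: ⌊$178,928 × 125%/8⌋ = $27,957. Book value $150,971.
Year 4: ⌊$150,971 × 125%/8⌋ = $23,589. Book value $127,382.
Year 5: ⌊$127,382 × 125%/8⌋ = $19,903. Book value $107,479.
Year 6: ⌊$107,479 × 125%/8⌋ = $16,793. Book value $90,686.
Year 7: ⌊$90,686 × 125%/8⌋ = $14,169. Book value $76,517.

$14,169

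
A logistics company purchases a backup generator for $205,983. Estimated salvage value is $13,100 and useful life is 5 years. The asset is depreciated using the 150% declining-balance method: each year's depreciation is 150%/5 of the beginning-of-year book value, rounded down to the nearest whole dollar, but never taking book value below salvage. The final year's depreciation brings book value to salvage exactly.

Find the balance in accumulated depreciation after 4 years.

Depreciable base = $205,983 − $13,100 = $192,883.
Year 1: ⌊$205,983 × 150%/5⌋ = $61,794. Book value $144,189.
Year 2: ⌊$144,189 × 150%/5⌋ = $43,256. Book value $100,933.
Year 3: ⌊$100,933 × 150%/5⌋ = $30,279. Book value $70,654.
Year 4: ⌊$70,654 × 150%/5⌋ = $21,196. Book value $49,458.
Accumulated through year 4 = $205,983 − $49,458 = $156,525.

$156,525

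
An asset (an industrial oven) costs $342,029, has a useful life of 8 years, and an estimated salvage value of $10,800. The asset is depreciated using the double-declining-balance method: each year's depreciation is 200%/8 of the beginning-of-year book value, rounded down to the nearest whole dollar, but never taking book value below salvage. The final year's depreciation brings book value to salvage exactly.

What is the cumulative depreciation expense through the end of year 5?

$260,863

Depreciable base = $342,029 − $10,800 = $331,229.
Year 1: ⌊$342,029 × 200%/8⌋ = $85,507. Book value $256,522.
Year 2: ⌊$256,522 × 200%/8⌋ = $64,130. Book value $192,392.
Year 3: ⌊$192,392 × 200%/8⌋ = $48,098. Book value $144,294.
Year 4: ⌊$144,294 × 200%/8⌋ = $36,073. Book value $108,221.
Year 5: ⌊$108,221 × 200%/8⌋ = $27,055. Book value $81,166.
Accumulated through year 5 = $342,029 − $81,166 = $260,863.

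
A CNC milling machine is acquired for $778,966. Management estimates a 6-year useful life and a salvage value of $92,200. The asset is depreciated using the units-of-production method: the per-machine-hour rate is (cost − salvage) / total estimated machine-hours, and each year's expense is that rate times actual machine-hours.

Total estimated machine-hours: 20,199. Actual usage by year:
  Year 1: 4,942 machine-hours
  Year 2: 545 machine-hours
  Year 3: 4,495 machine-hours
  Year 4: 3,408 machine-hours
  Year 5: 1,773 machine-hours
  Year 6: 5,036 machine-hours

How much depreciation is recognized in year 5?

Depreciable base = $778,966 − $92,200 = $686,766.
Rate = $686,766 / 20,199 machine-hours = $34 per machine-hour.
Year 1: 4,942 × $34 = $168,028. Book value $610,938.
Year 2: 545 × $34 = $18,530. Book value $592,408.
Year 3: 4,495 × $34 = $152,830. Book value $439,578.
Year 4: 3,408 × $34 = $115,872. Book value $323,706.
Year 5: 1,773 × $34 = $60,282. Book value $263,424.

$60,282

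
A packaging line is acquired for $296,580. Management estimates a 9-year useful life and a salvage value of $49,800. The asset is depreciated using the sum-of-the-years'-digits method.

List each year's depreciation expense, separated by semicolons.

Depreciable base = $296,580 − $49,800 = $246,780.
Sum of the years' digits = 9+8+7+6+5+4+3+2+1 = 45.
Year 1: $246,780 × 9/45 = $49,356. Book value $247,224.
Year 2: $246,780 × 8/45 = $43,872. Book value $203,352.
Year 3: $246,780 × 7/45 = $38,388. Book value $164,964.
Year 4: $246,780 × 6/45 = $32,904. Book value $132,060.
Year 5: $246,780 × 5/45 = $27,420. Book value $104,640.
Year 6: $246,780 × 4/45 = $21,936. Book value $82,704.
Year 7: $246,780 × 3/45 = $16,452. Book value $66,252.
Year 8: $246,780 × 2/45 = $10,968. Book value $55,284.
Year 9: $246,780 × 1/45 = $5,484. Book value $49,800.

$49,356; $43,872; $38,388; $32,904; $27,420; $21,936; $16,452; $10,968; $5,484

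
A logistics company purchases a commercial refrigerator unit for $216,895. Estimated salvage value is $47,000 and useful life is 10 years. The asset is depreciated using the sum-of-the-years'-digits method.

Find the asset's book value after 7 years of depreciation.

$65,534

Depreciable base = $216,895 − $47,000 = $169,895.
Sum of the years' digits = 10+9+8+7+6+5+4+3+2+1 = 55.
Year 1: $169,895 × 10/55 = $30,890. Book value $186,005.
Year 2: $169,895 × 9/55 = $27,801. Book value $158,204.
Year 3: $169,895 × 8/55 = $24,712. Book value $133,492.
Year 4: $169,895 × 7/55 = $21,623. Book value $111,869.
Year 5: $169,895 × 6/55 = $18,534. Book value $93,335.
Year 6: $169,895 × 5/55 = $15,445. Book value $77,890.
Year 7: $169,895 × 4/55 = $12,356. Book value $65,534.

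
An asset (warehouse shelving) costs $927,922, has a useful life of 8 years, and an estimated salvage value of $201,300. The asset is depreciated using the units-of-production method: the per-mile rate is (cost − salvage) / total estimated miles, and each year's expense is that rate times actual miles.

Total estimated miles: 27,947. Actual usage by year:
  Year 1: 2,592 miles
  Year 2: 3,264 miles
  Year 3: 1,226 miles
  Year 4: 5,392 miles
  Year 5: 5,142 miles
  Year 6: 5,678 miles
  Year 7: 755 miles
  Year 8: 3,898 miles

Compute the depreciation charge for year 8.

$101,348

Depreciable base = $927,922 − $201,300 = $726,622.
Rate = $726,622 / 27,947 miles = $26 per mile.
Year 1: 2,592 × $26 = $67,392. Book value $860,530.
Year 2: 3,264 × $26 = $84,864. Book value $775,666.
Year 3: 1,226 × $26 = $31,876. Book value $743,790.
Year 4: 5,392 × $26 = $140,192. Book value $603,598.
Year 5: 5,142 × $26 = $133,692. Book value $469,906.
Year 6: 5,678 × $26 = $147,628. Book value $322,278.
Year 7: 755 × $26 = $19,630. Book value $302,648.
Year 8: 3,898 × $26 = $101,348. Book value $201,300.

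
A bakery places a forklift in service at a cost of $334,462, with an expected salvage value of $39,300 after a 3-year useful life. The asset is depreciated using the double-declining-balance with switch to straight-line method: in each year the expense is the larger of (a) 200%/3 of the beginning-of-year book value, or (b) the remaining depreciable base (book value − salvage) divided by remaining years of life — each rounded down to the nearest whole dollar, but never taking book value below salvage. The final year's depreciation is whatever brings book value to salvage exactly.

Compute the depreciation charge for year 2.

$72,188

Depreciable base = $334,462 − $39,300 = $295,162.
Year 1: DB = ⌊$334,462 × 200%/3⌋ = $222,974; SL = ⌊$295,162/3⌋ = $98,387 → take DB $222,974. Book value $111,488.
Year 2: DB = ⌊$111,488 × 200%/3⌋ = $74,325; SL = ⌊$72,188/2⌋ = $36,094 → take DB $74,325, capped at $72,188. Book value $39,300.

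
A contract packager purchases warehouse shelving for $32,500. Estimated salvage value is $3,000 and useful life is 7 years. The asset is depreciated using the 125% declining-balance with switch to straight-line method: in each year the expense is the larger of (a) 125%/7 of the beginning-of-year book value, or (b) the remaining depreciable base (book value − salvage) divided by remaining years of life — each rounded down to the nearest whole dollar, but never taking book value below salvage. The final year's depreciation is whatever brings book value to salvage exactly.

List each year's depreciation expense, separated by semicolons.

$5,803; $4,767; $3,916; $3,753; $3,753; $3,754; $3,754

Depreciable base = $32,500 − $3,000 = $29,500.
Year 1: DB = ⌊$32,500 × 125%/7⌋ = $5,803; SL = ⌊$29,500/7⌋ = $4,214 → take DB $5,803. Book value $26,697.
Year 2: DB = ⌊$26,697 × 125%/7⌋ = $4,767; SL = ⌊$23,697/6⌋ = $3,949 → take DB $4,767. Book value $21,930.
Year 3: DB = ⌊$21,930 × 125%/7⌋ = $3,916; SL = ⌊$18,930/5⌋ = $3,786 → take DB $3,916. Book value $18,014.
Year 4: DB = ⌊$18,014 × 125%/7⌋ = $3,216; SL = ⌊$15,014/4⌋ = $3,753 → take SL $3,753. Book value $14,261.
Year 5: DB = ⌊$14,261 × 125%/7⌋ = $2,546; SL = ⌊$11,261/3⌋ = $3,753 → take SL $3,753. Book value $10,508.
Year 6: DB = ⌊$10,508 × 125%/7⌋ = $1,876; SL = ⌊$7,508/2⌋ = $3,754 → take SL $3,754. Book value $6,754.
Year 7 (final): $6,754 − $3,000 = $3,754. Book value $3,000.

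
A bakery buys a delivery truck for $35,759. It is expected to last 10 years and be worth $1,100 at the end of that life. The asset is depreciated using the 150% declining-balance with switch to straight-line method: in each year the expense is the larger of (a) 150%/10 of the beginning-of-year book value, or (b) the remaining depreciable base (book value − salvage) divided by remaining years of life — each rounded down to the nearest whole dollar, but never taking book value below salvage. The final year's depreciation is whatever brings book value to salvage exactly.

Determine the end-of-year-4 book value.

Depreciable base = $35,759 − $1,100 = $34,659.
Year 1: DB = ⌊$35,759 × 150%/10⌋ = $5,363; SL = ⌊$34,659/10⌋ = $3,465 → take DB $5,363. Book value $30,396.
Year 2: DB = ⌊$30,396 × 150%/10⌋ = $4,559; SL = ⌊$29,296/9⌋ = $3,255 → take DB $4,559. Book value $25,837.
Year 3: DB = ⌊$25,837 × 150%/10⌋ = $3,875; SL = ⌊$24,737/8⌋ = $3,092 → take DB $3,875. Book value $21,962.
Year 4: DB = ⌊$21,962 × 150%/10⌋ = $3,294; SL = ⌊$20,862/7⌋ = $2,980 → take DB $3,294. Book value $18,668.

$18,668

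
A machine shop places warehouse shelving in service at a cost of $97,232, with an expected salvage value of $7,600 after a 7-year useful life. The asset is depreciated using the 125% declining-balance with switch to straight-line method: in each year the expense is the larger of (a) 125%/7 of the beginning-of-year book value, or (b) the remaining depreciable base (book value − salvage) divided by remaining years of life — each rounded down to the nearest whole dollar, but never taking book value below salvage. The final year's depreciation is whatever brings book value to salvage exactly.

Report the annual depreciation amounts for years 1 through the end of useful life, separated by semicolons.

Depreciable base = $97,232 − $7,600 = $89,632.
Year 1: DB = ⌊$97,232 × 125%/7⌋ = $17,362; SL = ⌊$89,632/7⌋ = $12,804 → take DB $17,362. Book value $79,870.
Year 2: DB = ⌊$79,870 × 125%/7⌋ = $14,262; SL = ⌊$72,270/6⌋ = $12,045 → take DB $14,262. Book value $65,608.
Year 3: DB = ⌊$65,608 × 125%/7⌋ = $11,715; SL = ⌊$58,008/5⌋ = $11,601 → take DB $11,715. Book value $53,893.
Year 4: DB = ⌊$53,893 × 125%/7⌋ = $9,623; SL = ⌊$46,293/4⌋ = $11,573 → take SL $11,573. Book value $42,320.
Year 5: DB = ⌊$42,320 × 125%/7⌋ = $7,557; SL = ⌊$34,720/3⌋ = $11,573 → take SL $11,573. Book value $30,747.
Year 6: DB = ⌊$30,747 × 125%/7⌋ = $5,490; SL = ⌊$23,147/2⌋ = $11,573 → take SL $11,573. Book value $19,174.
Year 7 (final): $19,174 − $7,600 = $11,574. Book value $7,600.

$17,362; $14,262; $11,715; $11,573; $11,573; $11,573; $11,574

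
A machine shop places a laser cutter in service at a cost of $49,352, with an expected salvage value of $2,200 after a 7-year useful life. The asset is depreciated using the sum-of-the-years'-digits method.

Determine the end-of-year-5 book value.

$7,252

Depreciable base = $49,352 − $2,200 = $47,152.
Sum of the years' digits = 7+6+5+4+3+2+1 = 28.
Year 1: $47,152 × 7/28 = $11,788. Book value $37,564.
Year 2: $47,152 × 6/28 = $10,104. Book value $27,460.
Year 3: $47,152 × 5/28 = $8,420. Book value $19,040.
Year 4: $47,152 × 4/28 = $6,736. Book value $12,304.
Year 5: $47,152 × 3/28 = $5,052. Book value $7,252.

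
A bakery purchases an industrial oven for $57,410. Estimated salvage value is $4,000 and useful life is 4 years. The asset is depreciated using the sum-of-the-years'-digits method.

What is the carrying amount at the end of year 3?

$9,341

Depreciable base = $57,410 − $4,000 = $53,410.
Sum of the years' digits = 4+3+2+1 = 10.
Year 1: $53,410 × 4/10 = $21,364. Book value $36,046.
Year 2: $53,410 × 3/10 = $16,023. Book value $20,023.
Year 3: $53,410 × 2/10 = $10,682. Book value $9,341.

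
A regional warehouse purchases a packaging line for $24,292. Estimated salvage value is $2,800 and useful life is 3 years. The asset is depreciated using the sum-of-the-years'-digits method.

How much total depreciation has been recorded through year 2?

$17,910

Depreciable base = $24,292 − $2,800 = $21,492.
Sum of the years' digits = 3+2+1 = 6.
Year 1: $21,492 × 3/6 = $10,746. Book value $13,546.
Year 2: $21,492 × 2/6 = $7,164. Book value $6,382.
Accumulated through year 2 = $24,292 − $6,382 = $17,910.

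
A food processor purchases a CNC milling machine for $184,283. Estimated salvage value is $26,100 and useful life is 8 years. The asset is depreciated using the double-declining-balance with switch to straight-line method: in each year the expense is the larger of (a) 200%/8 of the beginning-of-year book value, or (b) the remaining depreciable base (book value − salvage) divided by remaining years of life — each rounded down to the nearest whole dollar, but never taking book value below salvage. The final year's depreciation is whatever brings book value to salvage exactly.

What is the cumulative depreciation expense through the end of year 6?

Depreciable base = $184,283 − $26,100 = $158,183.
Year 1: DB = ⌊$184,283 × 200%/8⌋ = $46,070; SL = ⌊$158,183/8⌋ = $19,772 → take DB $46,070. Book value $138,213.
Year 2: DB = ⌊$138,213 × 200%/8⌋ = $34,553; SL = ⌊$112,113/7⌋ = $16,016 → take DB $34,553. Book value $103,660.
Year 3: DB = ⌊$103,660 × 200%/8⌋ = $25,915; SL = ⌊$77,560/6⌋ = $12,926 → take DB $25,915. Book value $77,745.
Year 4: DB = ⌊$77,745 × 200%/8⌋ = $19,436; SL = ⌊$51,645/5⌋ = $10,329 → take DB $19,436. Book value $58,309.
Year 5: DB = ⌊$58,309 × 200%/8⌋ = $14,577; SL = ⌊$32,209/4⌋ = $8,052 → take DB $14,577. Book value $43,732.
Year 6: DB = ⌊$43,732 × 200%/8⌋ = $10,933; SL = ⌊$17,632/3⌋ = $5,877 → take DB $10,933. Book value $32,799.
Accumulated through year 6 = $184,283 − $32,799 = $151,484.

$151,484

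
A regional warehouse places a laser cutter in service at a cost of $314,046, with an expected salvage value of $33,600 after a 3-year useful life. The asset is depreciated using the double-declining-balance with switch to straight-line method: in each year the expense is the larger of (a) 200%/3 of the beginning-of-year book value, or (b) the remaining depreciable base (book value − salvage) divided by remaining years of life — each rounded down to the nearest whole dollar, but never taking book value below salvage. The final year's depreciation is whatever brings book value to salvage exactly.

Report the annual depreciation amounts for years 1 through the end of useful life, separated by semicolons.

Depreciable base = $314,046 − $33,600 = $280,446.
Year 1: DB = ⌊$314,046 × 200%/3⌋ = $209,364; SL = ⌊$280,446/3⌋ = $93,482 → take DB $209,364. Book value $104,682.
Year 2: DB = ⌊$104,682 × 200%/3⌋ = $69,788; SL = ⌊$71,082/2⌋ = $35,541 → take DB $69,788. Book value $34,894.
Year 3 (final): $34,894 − $33,600 = $1,294. Book value $33,600.

$209,364; $69,788; $1,294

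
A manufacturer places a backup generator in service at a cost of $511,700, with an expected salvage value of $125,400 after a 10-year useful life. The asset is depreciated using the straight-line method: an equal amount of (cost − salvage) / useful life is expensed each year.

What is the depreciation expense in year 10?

Depreciable base = $511,700 − $125,400 = $386,300.
Annual expense = $386,300 / 10 = $38,630.

$38,630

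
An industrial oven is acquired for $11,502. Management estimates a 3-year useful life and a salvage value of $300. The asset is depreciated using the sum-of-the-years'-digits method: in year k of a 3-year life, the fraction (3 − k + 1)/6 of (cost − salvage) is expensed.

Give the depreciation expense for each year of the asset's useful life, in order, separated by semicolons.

$5,601; $3,734; $1,867

Depreciable base = $11,502 − $300 = $11,202.
Sum of the years' digits = 3+2+1 = 6.
Year 1: $11,202 × 3/6 = $5,601. Book value $5,901.
Year 2: $11,202 × 2/6 = $3,734. Book value $2,167.
Year 3: $11,202 × 1/6 = $1,867. Book value $300.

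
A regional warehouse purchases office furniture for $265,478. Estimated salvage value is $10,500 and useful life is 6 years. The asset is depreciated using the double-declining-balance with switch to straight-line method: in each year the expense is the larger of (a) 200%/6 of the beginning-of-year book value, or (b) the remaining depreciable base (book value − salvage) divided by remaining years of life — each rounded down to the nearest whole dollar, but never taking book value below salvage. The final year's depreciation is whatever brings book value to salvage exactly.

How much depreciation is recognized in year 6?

$20,971

Depreciable base = $265,478 − $10,500 = $254,978.
Year 1: DB = ⌊$265,478 × 200%/6⌋ = $88,492; SL = ⌊$254,978/6⌋ = $42,496 → take DB $88,492. Book value $176,986.
Year 2: DB = ⌊$176,986 × 200%/6⌋ = $58,995; SL = ⌊$166,486/5⌋ = $33,297 → take DB $58,995. Book value $117,991.
Year 3: DB = ⌊$117,991 × 200%/6⌋ = $39,330; SL = ⌊$107,491/4⌋ = $26,872 → take DB $39,330. Book value $78,661.
Year 4: DB = ⌊$78,661 × 200%/6⌋ = $26,220; SL = ⌊$68,161/3⌋ = $22,720 → take DB $26,220. Book value $52,441.
Year 5: DB = ⌊$52,441 × 200%/6⌋ = $17,480; SL = ⌊$41,941/2⌋ = $20,970 → take SL $20,970. Book value $31,471.
Year 6 (final): $31,471 − $10,500 = $20,971. Book value $10,500.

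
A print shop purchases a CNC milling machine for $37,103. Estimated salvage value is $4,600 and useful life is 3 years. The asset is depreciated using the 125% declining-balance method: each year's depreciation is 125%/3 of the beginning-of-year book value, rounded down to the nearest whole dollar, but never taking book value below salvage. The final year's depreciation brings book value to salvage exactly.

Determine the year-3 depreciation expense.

Depreciable base = $37,103 − $4,600 = $32,503.
Year 1: ⌊$37,103 × 125%/3⌋ = $15,459. Book value $21,644.
Year 2: ⌊$21,644 × 125%/3⌋ = $9,018. Book value $12,626.
Year 3 (final): $12,626 − $4,600 = $8,026. Book value $4,600.

$8,026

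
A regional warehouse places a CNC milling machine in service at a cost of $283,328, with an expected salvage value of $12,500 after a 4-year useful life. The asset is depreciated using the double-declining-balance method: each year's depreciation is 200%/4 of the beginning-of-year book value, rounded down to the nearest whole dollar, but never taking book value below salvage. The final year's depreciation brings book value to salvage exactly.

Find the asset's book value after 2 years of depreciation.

Depreciable base = $283,328 − $12,500 = $270,828.
Year 1: ⌊$283,328 × 200%/4⌋ = $141,664. Book value $141,664.
Year 2: ⌊$141,664 × 200%/4⌋ = $70,832. Book value $70,832.

$70,832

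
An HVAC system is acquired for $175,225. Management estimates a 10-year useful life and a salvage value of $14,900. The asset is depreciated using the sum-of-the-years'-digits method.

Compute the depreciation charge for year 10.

Depreciable base = $175,225 − $14,900 = $160,325.
Sum of the years' digits = 10+9+8+7+6+5+4+3+2+1 = 55.
Year 1: $160,325 × 10/55 = $29,150. Book value $146,075.
Year 2: $160,325 × 9/55 = $26,235. Book value $119,840.
Year 3: $160,325 × 8/55 = $23,320. Book value $96,520.
Year 4: $160,325 × 7/55 = $20,405. Book value $76,115.
Year 5: $160,325 × 6/55 = $17,490. Book value $58,625.
Year 6: $160,325 × 5/55 = $14,575. Book value $44,050.
Year 7: $160,325 × 4/55 = $11,660. Book value $32,390.
Year 8: $160,325 × 3/55 = $8,745. Book value $23,645.
Year 9: $160,325 × 2/55 = $5,830. Book value $17,815.
Year 10: $160,325 × 1/55 = $2,915. Book value $14,900.

$2,915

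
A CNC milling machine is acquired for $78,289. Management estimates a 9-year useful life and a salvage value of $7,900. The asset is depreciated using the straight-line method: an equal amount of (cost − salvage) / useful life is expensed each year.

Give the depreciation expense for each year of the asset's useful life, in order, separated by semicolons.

$7,821; $7,821; $7,821; $7,821; $7,821; $7,821; $7,821; $7,821; $7,821

Depreciable base = $78,289 − $7,900 = $70,389.
Annual expense = $70,389 / 9 = $7,821.
End of year 1: book value $70,468.
End of year 2: book value $62,647.
End of year 3: book value $54,826.
End of year 4: book value $47,005.
End of year 5: book value $39,184.
End of year 6: book value $31,363.
End of year 7: book value $23,542.
End of year 8: book value $15,721.
End of year 9: book value $7,900.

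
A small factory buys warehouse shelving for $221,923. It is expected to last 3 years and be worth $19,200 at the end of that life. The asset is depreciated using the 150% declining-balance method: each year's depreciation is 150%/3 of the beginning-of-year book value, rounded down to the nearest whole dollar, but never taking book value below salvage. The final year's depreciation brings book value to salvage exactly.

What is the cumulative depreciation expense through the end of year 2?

Depreciable base = $221,923 − $19,200 = $202,723.
Year 1: ⌊$221,923 × 150%/3⌋ = $110,961. Book value $110,962.
Year 2: ⌊$110,962 × 150%/3⌋ = $55,481. Book value $55,481.
Accumulated through year 2 = $221,923 − $55,481 = $166,442.

$166,442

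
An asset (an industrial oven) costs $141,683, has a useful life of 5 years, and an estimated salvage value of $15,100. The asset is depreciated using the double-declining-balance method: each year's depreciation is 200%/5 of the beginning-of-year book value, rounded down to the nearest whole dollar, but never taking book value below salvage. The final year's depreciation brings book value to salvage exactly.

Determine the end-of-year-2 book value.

$51,006

Depreciable base = $141,683 − $15,100 = $126,583.
Year 1: ⌊$141,683 × 200%/5⌋ = $56,673. Book value $85,010.
Year 2: ⌊$85,010 × 200%/5⌋ = $34,004. Book value $51,006.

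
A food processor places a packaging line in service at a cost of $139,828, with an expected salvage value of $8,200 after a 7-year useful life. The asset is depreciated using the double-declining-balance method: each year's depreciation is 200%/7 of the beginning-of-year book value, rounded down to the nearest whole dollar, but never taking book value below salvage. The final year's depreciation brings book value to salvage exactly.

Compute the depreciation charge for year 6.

$7,428

Depreciable base = $139,828 − $8,200 = $131,628.
Year 1: ⌊$139,828 × 200%/7⌋ = $39,950. Book value $99,878.
Year 2: ⌊$99,878 × 200%/7⌋ = $28,536. Book value $71,342.
Year 3: ⌊$71,342 × 200%/7⌋ = $20,383. Book value $50,959.
Year 4: ⌊$50,959 × 200%/7⌋ = $14,559. Book value $36,400.
Year 5: ⌊$36,400 × 200%/7⌋ = $10,400. Book value $26,000.
Year 6: ⌊$26,000 × 200%/7⌋ = $7,428. Book value $18,572.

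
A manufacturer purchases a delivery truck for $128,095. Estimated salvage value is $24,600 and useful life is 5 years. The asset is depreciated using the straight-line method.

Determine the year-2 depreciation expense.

Depreciable base = $128,095 − $24,600 = $103,495.
Annual expense = $103,495 / 5 = $20,699.

$20,699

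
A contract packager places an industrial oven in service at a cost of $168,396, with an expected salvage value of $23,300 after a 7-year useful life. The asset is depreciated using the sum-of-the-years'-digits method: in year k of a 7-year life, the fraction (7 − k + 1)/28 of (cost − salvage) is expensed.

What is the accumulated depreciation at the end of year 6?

$139,914

Depreciable base = $168,396 − $23,300 = $145,096.
Sum of the years' digits = 7+6+5+4+3+2+1 = 28.
Year 1: $145,096 × 7/28 = $36,274. Book value $132,122.
Year 2: $145,096 × 6/28 = $31,092. Book value $101,030.
Year 3: $145,096 × 5/28 = $25,910. Book value $75,120.
Year 4: $145,096 × 4/28 = $20,728. Book value $54,392.
Year 5: $145,096 × 3/28 = $15,546. Book value $38,846.
Year 6: $145,096 × 2/28 = $10,364. Book value $28,482.
Accumulated through year 6 = $168,396 − $28,482 = $139,914.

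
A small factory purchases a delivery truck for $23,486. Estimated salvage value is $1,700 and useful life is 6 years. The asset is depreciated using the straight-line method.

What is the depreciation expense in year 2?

Depreciable base = $23,486 − $1,700 = $21,786.
Annual expense = $21,786 / 6 = $3,631.

$3,631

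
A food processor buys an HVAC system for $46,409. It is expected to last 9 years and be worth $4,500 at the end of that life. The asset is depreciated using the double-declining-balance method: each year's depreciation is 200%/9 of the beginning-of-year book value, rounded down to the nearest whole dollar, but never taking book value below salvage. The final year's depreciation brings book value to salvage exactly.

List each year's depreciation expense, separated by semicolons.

Depreciable base = $46,409 − $4,500 = $41,909.
Year 1: ⌊$46,409 × 200%/9⌋ = $10,313. Book value $36,096.
Year 2: ⌊$36,096 × 200%/9⌋ = $8,021. Book value $28,075.
Year 3: ⌊$28,075 × 200%/9⌋ = $6,238. Book value $21,837.
Year 4: ⌊$21,837 × 200%/9⌋ = $4,852. Book value $16,985.
Year 5: ⌊$16,985 × 200%/9⌋ = $3,774. Book value $13,211.
Year 6: ⌊$13,211 × 200%/9⌋ = $2,935. Book value $10,276.
Year 7: ⌊$10,276 × 200%/9⌋ = $2,283. Book value $7,993.
Year 8: ⌊$7,993 × 200%/9⌋ = $1,776. Book value $6,217.
Year 9 (final): $6,217 − $4,500 = $1,717. Book value $4,500.

$10,313; $8,021; $6,238; $4,852; $3,774; $2,935; $2,283; $1,776; $1,717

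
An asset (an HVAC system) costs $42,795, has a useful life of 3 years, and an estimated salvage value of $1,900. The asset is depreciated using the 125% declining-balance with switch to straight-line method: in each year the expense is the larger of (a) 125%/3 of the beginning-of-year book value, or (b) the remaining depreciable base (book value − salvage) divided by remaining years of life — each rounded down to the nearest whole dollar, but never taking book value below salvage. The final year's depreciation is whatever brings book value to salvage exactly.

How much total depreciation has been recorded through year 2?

$29,363

Depreciable base = $42,795 − $1,900 = $40,895.
Year 1: DB = ⌊$42,795 × 125%/3⌋ = $17,831; SL = ⌊$40,895/3⌋ = $13,631 → take DB $17,831. Book value $24,964.
Year 2: DB = ⌊$24,964 × 125%/3⌋ = $10,401; SL = ⌊$23,064/2⌋ = $11,532 → take SL $11,532. Book value $13,432.
Accumulated through year 2 = $42,795 − $13,432 = $29,363.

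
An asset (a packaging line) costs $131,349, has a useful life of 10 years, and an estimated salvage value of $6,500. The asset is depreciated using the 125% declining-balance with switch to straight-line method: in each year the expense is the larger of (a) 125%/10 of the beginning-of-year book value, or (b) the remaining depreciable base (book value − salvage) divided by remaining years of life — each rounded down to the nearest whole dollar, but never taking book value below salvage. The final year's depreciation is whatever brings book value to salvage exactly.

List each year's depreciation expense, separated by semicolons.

$16,418; $14,366; $12,570; $11,642; $11,642; $11,642; $11,642; $11,642; $11,642; $11,643

Depreciable base = $131,349 − $6,500 = $124,849.
Year 1: DB = ⌊$131,349 × 125%/10⌋ = $16,418; SL = ⌊$124,849/10⌋ = $12,484 → take DB $16,418. Book value $114,931.
Year 2: DB = ⌊$114,931 × 125%/10⌋ = $14,366; SL = ⌊$108,431/9⌋ = $12,047 → take DB $14,366. Book value $100,565.
Year 3: DB = ⌊$100,565 × 125%/10⌋ = $12,570; SL = ⌊$94,065/8⌋ = $11,758 → take DB $12,570. Book value $87,995.
Year 4: DB = ⌊$87,995 × 125%/10⌋ = $10,999; SL = ⌊$81,495/7⌋ = $11,642 → take SL $11,642. Book value $76,353.
Year 5: DB = ⌊$76,353 × 125%/10⌋ = $9,544; SL = ⌊$69,853/6⌋ = $11,642 → take SL $11,642. Book value $64,711.
Year 6: DB = ⌊$64,711 × 125%/10⌋ = $8,088; SL = ⌊$58,211/5⌋ = $11,642 → take SL $11,642. Book value $53,069.
Year 7: DB = ⌊$53,069 × 125%/10⌋ = $6,633; SL = ⌊$46,569/4⌋ = $11,642 → take SL $11,642. Book value $41,427.
Year 8: DB = ⌊$41,427 × 125%/10⌋ = $5,178; SL = ⌊$34,927/3⌋ = $11,642 → take SL $11,642. Book value $29,785.
Year 9: DB = ⌊$29,785 × 125%/10⌋ = $3,723; SL = ⌊$23,285/2⌋ = $11,642 → take SL $11,642. Book value $18,143.
Year 10 (final): $18,143 − $6,500 = $11,643. Book value $6,500.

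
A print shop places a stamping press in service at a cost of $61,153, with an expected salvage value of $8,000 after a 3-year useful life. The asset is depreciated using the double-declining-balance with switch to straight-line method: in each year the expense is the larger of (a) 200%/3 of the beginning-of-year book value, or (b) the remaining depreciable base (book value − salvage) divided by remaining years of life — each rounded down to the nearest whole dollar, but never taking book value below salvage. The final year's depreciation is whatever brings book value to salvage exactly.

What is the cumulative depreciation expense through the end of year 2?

Depreciable base = $61,153 − $8,000 = $53,153.
Year 1: DB = ⌊$61,153 × 200%/3⌋ = $40,768; SL = ⌊$53,153/3⌋ = $17,717 → take DB $40,768. Book value $20,385.
Year 2: DB = ⌊$20,385 × 200%/3⌋ = $13,590; SL = ⌊$12,385/2⌋ = $6,192 → take DB $13,590, capped at $12,385. Book value $8,000.
Accumulated through year 2 = $61,153 − $8,000 = $53,153.

$53,153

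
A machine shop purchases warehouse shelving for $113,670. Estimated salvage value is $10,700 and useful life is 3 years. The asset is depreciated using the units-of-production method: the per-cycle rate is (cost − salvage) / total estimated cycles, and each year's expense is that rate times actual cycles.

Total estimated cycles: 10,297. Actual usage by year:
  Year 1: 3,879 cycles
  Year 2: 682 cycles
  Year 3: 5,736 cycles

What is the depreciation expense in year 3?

Depreciable base = $113,670 − $10,700 = $102,970.
Rate = $102,970 / 10,297 cycles = $10 per cycle.
Year 1: 3,879 × $10 = $38,790. Book value $74,880.
Year 2: 682 × $10 = $6,820. Book value $68,060.
Year 3: 5,736 × $10 = $57,360. Book value $10,700.

$57,360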